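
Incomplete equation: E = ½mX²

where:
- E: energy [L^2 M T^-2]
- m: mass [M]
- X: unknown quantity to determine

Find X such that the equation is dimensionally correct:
X = v (velocity), dimensions [L T^-1]

E has dimensions [L^2 M T^-2]; the rest of the RHS (½m) has dimensions [M].
So X² must have dimensions [L^2 T^-2], i.e. X has dimensions [L T^-1] — X = v (velocity).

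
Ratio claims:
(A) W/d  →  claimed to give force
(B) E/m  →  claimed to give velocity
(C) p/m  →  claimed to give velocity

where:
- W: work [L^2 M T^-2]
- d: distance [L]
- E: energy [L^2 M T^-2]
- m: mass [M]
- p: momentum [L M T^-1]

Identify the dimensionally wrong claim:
(B) E/m does not give velocity

(A) W/d: [L M T^-2] = force [L M T^-2] ✓
(B) E/m: [L^2 T^-2] ≠ velocity [L T^-1] ✗
(C) p/m: [L T^-1] = velocity [L T^-1] ✓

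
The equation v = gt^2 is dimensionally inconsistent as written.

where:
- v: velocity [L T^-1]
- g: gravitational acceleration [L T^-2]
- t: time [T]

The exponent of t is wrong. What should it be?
The exponent of t should be 1: v = gt

The LHS v has dimensions [L T^-1]; t has dimensions [T].
As written, the RHS gt^2 (exponent 2 on t) has dimensions [L], which does not match.
With exponent 1, the RHS gt has dimensions [L T^-1], matching the LHS.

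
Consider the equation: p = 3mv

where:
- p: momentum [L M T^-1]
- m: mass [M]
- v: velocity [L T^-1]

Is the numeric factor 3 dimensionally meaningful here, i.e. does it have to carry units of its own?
No

p has dimensions [L M T^-1] and mv already has dimensions [L M T^-1], so the equation balances without 3 contributing any dimensions. 3 is a pure (dimensionless) number; changing or removing it would not affect dimensional consistency.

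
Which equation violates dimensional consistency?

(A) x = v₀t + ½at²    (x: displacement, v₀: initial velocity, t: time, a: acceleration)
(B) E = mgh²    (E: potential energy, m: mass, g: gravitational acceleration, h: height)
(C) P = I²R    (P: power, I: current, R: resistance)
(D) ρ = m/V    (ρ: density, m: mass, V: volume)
(B) E = mgh²

The equation (B) E = mgh² is dimensionally incorrect.

LHS (E): [L^2 M T^-2]
RHS (mgh²): [L^3 M T^-2] ✗

The dimensions do not match. The other three equations balance.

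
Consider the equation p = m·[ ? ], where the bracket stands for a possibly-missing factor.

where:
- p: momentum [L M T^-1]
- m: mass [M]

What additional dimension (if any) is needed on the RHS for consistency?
[L T^-1] — velocity (e.g. v)

p has dimensions [L M T^-1]; m has dimensions [M].
The bracketed factor must supply [L M T^-1] / [M] = [L T^-1].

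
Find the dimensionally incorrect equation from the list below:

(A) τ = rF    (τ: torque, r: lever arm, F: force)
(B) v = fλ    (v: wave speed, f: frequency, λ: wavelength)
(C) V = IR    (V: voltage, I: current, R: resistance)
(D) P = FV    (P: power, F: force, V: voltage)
(D) P = FV

The equation (D) P = FV is dimensionally incorrect.

LHS (P): [L^2 M T^-3]
RHS (FV): [I^-1 L^3 M^2 T^-5] ✗

The dimensions do not match. The other three equations balance.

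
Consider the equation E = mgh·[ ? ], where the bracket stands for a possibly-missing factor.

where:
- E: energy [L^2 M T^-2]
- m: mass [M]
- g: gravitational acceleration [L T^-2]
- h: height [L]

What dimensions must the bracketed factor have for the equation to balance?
Nothing is missing — the bracketed factor must be dimensionless.

E has dimensions [L^2 M T^-2] and mgh already has dimensions [L^2 M T^-2], so E = mgh is dimensionally complete.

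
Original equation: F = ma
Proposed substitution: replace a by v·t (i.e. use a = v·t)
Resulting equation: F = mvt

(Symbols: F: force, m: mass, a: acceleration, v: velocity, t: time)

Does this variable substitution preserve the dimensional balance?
No

[a] = [L T^-2] and [v·t] = [L]. These differ, so the substitution replaces a quantity by one of different dimensions and the result F = mvt has LHS [L M T^-2] vs RHS [L M] — inconsistent.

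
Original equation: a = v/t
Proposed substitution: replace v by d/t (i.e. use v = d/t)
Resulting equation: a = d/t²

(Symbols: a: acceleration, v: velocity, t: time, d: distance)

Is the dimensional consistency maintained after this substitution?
Yes

[v] = [L T^-1] and [d/t] = [L T^-1]. These match, so the substitution replaces a quantity by one of the same dimensions and the result a = d/t² has LHS [L T^-2] vs RHS [L T^-2] — still consistent.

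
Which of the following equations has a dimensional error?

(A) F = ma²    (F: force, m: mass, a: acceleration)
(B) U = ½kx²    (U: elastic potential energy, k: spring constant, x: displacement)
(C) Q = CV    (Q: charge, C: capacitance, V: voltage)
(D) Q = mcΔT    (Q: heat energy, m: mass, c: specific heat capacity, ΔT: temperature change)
(A) F = ma²

The equation (A) F = ma² is dimensionally incorrect.

LHS (F): [L M T^-2]
RHS (ma²): [L^2 M T^-4] ✗

The dimensions do not match. The other three equations balance.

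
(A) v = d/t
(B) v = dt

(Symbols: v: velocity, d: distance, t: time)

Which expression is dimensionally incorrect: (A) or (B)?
(B)

(A) v = d/t: LHS [L T^-1], RHS [L T^-1] ✓
(B) v = dt: LHS [L T^-1], RHS [L T] ✗

Expression (B) v = dt is dimensionally incorrect.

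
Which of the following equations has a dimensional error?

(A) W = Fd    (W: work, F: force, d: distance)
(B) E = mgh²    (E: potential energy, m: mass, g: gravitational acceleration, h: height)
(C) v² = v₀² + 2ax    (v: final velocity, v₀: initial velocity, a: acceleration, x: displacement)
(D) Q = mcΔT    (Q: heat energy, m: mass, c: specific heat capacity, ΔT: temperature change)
(B) E = mgh²

The equation (B) E = mgh² is dimensionally incorrect.

LHS (E): [L^2 M T^-2]
RHS (mgh²): [L^3 M T^-2] ✗

The dimensions do not match. The other three equations balance.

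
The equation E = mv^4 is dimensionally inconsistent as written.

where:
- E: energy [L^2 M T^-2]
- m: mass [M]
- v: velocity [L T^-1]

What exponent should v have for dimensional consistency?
The exponent of v should be 2: E = mv^2

The LHS E has dimensions [L^2 M T^-2]; v has dimensions [L T^-1].
As written, the RHS mv^4 (exponent 4 on v) has dimensions [L^4 M T^-4], which does not match.
With exponent 2, the RHS mv^2 has dimensions [L^2 M T^-2], matching the LHS.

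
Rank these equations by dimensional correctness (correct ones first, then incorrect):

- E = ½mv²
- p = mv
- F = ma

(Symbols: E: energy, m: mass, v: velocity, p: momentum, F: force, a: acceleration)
Dimensionally correct: E = ½mv², p = mv, F = ma
Dimensionally incorrect: none
Ordered (correct first, then incorrect): E = ½mv², p = mv, F = ma

- E = ½mv²: LHS [L^2 M T^-2], RHS [L^2 M T^-2] → correct ✓
- p = mv: LHS [L M T^-1], RHS [L M T^-1] → correct ✓
- F = ma: LHS [L M T^-2], RHS [L M T^-2] → correct ✓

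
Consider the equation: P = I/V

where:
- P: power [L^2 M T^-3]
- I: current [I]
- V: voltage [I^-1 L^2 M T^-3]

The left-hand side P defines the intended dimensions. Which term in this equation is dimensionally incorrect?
The right-hand side term I/V

P has dimensions [L^2 M T^-3], but I/V has dimensions [I^2 L^-2 M^-1 T^3], so the term I/V is dimensionally wrong for P.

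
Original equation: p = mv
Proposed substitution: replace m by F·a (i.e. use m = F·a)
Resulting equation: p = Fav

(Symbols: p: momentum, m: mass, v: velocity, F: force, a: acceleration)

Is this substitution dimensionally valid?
No

[m] = [M] and [F·a] = [L^2 M T^-4]. These differ, so the substitution replaces a quantity by one of different dimensions and the result p = Fav has LHS [L M T^-1] vs RHS [L^3 M T^-5] — inconsistent.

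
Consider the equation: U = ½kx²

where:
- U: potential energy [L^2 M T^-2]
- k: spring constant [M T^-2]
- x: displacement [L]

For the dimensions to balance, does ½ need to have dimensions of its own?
No

U has dimensions [L^2 M T^-2] and kx² already has dimensions [L^2 M T^-2], so the equation balances without ½ contributing any dimensions. ½ is a pure (dimensionless) number; changing or removing it would not affect dimensional consistency.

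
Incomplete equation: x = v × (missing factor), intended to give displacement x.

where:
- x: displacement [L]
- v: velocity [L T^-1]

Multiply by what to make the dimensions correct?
t (time), dimensions [T]

x has dimensions [L] and v has dimensions [L T^-1].
The missing factor must have dimensions [L] / [L T^-1] = [T], i.e. time (t).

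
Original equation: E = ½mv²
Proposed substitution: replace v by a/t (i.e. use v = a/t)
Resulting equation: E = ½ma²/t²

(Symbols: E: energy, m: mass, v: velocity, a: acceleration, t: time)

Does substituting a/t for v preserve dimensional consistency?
No

[v] = [L T^-1] and [a/t] = [L T^-3]. These differ, so the substitution replaces a quantity by one of different dimensions and the result E = ½ma²/t² has LHS [L^2 M T^-2] vs RHS [L^2 M T^-6] — inconsistent.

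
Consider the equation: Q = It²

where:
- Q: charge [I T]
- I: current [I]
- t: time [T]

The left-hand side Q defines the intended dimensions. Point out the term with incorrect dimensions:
The right-hand side term It²

Q has dimensions [I T], but It² has dimensions [I T^2], so the term It² is dimensionally wrong for Q.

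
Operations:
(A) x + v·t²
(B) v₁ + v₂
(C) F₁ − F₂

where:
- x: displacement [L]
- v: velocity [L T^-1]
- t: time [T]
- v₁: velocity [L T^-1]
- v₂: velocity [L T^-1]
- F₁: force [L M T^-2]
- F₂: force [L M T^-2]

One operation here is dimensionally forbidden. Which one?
(A) x + v·t²

(A) x + v·t²: x [L] and v·t² [L T] — different dimensions cannot be added/subtracted ✗
(B) v₁ + v₂: v₁ [L T^-1] and v₂ [L T^-1] — same dimensions ✓
(C) F₁ − F₂: F₁ [L M T^-2] and F₂ [L M T^-2] — same dimensions ✓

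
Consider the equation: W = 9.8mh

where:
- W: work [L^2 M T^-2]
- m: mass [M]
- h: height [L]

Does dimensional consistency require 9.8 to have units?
Yes

W has dimensions [L^2 M T^-2], while mh alone has dimensions [L M]. For the equation to balance, the factor 9.8 must carry dimensions [L T^-2] — it is a dimensional constant (a numerical value of a physical quantity with its units suppressed), not a pure number.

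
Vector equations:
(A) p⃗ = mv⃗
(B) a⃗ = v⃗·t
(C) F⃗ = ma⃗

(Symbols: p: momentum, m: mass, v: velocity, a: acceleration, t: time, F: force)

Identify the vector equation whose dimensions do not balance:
(B) a⃗ = v⃗·t

(A) p⃗ = mv⃗: LHS [L M T^-1], RHS [L M T^-1] ✓ — mass (scalar) times velocity (vector)
(B) a⃗ = v⃗·t: LHS [L T^-2], RHS [L] ✗ — acceleration is velocity per time; should be v⃗/t
(C) F⃗ = ma⃗: LHS [L M T^-2], RHS [L M T^-2] ✓ — Force and acceleration are vectors, mass is a scalar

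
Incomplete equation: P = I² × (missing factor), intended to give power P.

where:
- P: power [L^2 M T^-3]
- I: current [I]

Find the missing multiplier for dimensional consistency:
R (resistance), dimensions [I^-2 L^2 M T^-3]

P has dimensions [L^2 M T^-3] and I² has dimensions [I^2].
The missing factor must have dimensions [L^2 M T^-3] / [I^2] = [I^-2 L^2 M T^-3], i.e. resistance (R).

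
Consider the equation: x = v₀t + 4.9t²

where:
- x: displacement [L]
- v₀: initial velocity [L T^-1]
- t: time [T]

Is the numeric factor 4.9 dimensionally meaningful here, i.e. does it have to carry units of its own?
Yes

x has dimensions [L], while t² alone has dimensions [T^2]. For the equation to balance, the factor 4.9 must carry dimensions [L T^-2] — it is a dimensional constant (a numerical value of a physical quantity with its units suppressed), not a pure number.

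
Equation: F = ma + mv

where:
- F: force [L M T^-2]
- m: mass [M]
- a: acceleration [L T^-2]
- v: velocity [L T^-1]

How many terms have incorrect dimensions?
1

LHS F: [L M T^-2]
- ma: [L M T^-2] ✓
- mv: [L M T^-1] ✗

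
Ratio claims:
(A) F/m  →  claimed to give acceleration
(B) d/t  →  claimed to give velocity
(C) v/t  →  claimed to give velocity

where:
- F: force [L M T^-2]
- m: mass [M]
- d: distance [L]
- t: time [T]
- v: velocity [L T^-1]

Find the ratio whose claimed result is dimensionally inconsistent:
(C) v/t does not give velocity

(A) F/m: [L T^-2] = acceleration [L T^-2] ✓
(B) d/t: [L T^-1] = velocity [L T^-1] ✓
(C) v/t: [L T^-2] ≠ velocity [L T^-1] ✗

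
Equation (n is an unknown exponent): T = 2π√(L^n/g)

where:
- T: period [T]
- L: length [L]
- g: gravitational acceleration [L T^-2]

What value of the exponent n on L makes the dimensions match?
n = 1

T has dimensions [T]; L has dimensions [L].
With n = 1: 2π√(L^1/g) has dimensions [T], matching the LHS ✓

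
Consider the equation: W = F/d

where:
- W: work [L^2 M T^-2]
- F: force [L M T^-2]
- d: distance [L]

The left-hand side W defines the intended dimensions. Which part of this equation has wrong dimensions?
The right-hand side term F/d

W has dimensions [L^2 M T^-2], but F/d has dimensions [M T^-2], so the term F/d is dimensionally wrong for W.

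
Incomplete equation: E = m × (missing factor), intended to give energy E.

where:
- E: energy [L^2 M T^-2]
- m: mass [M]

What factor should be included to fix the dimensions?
v² (velocity squared), dimensions [L^2 T^-2]

E has dimensions [L^2 M T^-2] and m has dimensions [M].
The missing factor must have dimensions [L^2 M T^-2] / [M] = [L^2 T^-2], i.e. velocity squared (v²).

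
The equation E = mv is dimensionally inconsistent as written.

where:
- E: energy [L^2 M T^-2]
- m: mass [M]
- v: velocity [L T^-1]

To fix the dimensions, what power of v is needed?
The exponent of v should be 2: E = mv^2

The LHS E has dimensions [L^2 M T^-2]; v has dimensions [L T^-1].
As written, the RHS mv (exponent 1 on v) has dimensions [L M T^-1], which does not match.
With exponent 2, the RHS mv^2 has dimensions [L^2 M T^-2], matching the LHS.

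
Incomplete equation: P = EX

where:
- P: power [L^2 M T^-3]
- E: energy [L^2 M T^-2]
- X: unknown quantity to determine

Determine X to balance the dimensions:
X = f (inverse time / frequency (1/t)), dimensions [T^-1]

P has dimensions [L^2 M T^-3]; the rest of the RHS (E) has dimensions [L^2 M T^-2].
So X must have dimensions [T^-1] — X = f (inverse time / frequency (1/t)).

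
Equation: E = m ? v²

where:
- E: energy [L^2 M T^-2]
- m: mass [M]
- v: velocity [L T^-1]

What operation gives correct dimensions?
multiplication (×): E = m × v²

E [L^2 M T^-2]; m [M]; v² [L^2 T^-2].
m × v² → [L^2 M T^-2] ✓
m ÷ v² → [L^-2 M T^2] ✗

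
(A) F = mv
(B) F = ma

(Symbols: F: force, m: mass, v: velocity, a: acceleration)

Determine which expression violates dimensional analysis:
(A)

(A) F = mv: LHS [L M T^-2], RHS [L M T^-1] ✗
(B) F = ma: LHS [L M T^-2], RHS [L M T^-2] ✓

Expression (A) F = mv is dimensionally incorrect.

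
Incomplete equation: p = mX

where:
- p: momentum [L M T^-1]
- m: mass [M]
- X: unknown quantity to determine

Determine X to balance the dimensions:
X = v (velocity), dimensions [L T^-1]

p has dimensions [L M T^-1]; the rest of the RHS (m) has dimensions [M].
So X must have dimensions [L T^-1] — X = v (velocity).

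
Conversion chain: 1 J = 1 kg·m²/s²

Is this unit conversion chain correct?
The chain is correct (no errors).

Correct: Joule is defined as kg·m²/s²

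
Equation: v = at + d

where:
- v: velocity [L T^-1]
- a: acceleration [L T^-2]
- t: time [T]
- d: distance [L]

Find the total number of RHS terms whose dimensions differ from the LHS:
1

LHS v: [L T^-1]
- at: [L T^-1] ✓
- d: [L] ✗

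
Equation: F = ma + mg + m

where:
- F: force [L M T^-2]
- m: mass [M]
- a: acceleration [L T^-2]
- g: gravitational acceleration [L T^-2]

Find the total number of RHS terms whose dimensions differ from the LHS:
1

LHS F: [L M T^-2]
- ma: [L M T^-2] ✓
- mg: [L M T^-2] ✓
- m: [M] ✗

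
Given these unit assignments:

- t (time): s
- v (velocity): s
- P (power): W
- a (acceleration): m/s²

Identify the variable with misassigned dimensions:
v

The variable v (velocity) should have units m/s, not s.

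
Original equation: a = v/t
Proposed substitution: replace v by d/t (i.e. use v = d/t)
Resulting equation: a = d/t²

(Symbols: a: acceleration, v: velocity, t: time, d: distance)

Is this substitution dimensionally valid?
Yes

[v] = [L T^-1] and [d/t] = [L T^-1]. These match, so the substitution replaces a quantity by one of the same dimensions and the result a = d/t² has LHS [L T^-2] vs RHS [L T^-2] — still consistent.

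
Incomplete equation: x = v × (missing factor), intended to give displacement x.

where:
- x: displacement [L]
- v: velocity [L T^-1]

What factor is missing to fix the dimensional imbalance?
t (time), dimensions [T]

x has dimensions [L] and v has dimensions [L T^-1].
The missing factor must have dimensions [L] / [L T^-1] = [T], i.e. time (t).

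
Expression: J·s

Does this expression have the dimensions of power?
No

The expression J·s has dimensions [L^2 M T^-1], but power has dimensions [L^2 M T^-3].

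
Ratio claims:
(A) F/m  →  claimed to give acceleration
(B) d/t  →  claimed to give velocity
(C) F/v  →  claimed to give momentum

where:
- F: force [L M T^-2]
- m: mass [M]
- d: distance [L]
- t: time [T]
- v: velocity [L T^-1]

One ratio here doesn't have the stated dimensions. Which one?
(C) F/v does not give momentum

(A) F/m: [L T^-2] = acceleration [L T^-2] ✓
(B) d/t: [L T^-1] = velocity [L T^-1] ✓
(C) F/v: [M T^-1] ≠ momentum [L M T^-1] ✗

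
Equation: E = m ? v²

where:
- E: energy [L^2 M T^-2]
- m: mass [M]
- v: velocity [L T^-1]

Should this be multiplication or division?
multiplication (×): E = m × v²

E [L^2 M T^-2]; m [M]; v² [L^2 T^-2].
m × v² → [L^2 M T^-2] ✓
m ÷ v² → [L^-2 M T^2] ✗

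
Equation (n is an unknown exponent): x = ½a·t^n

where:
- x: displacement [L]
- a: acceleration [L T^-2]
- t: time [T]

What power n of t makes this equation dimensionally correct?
n = 2

x has dimensions [L]; t has dimensions [T].
The rest of the RHS has dimensions [L T^-2], so t^n must supply [T^2].
With n = 2: ½a·t^2 has dimensions [L], matching the LHS ✓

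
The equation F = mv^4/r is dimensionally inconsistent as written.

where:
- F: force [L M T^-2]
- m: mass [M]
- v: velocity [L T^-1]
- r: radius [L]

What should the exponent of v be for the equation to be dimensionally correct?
The exponent of v should be 2: F = mv^2/r

The LHS F has dimensions [L M T^-2]; v has dimensions [L T^-1].
As written, the RHS mv^4/r (exponent 4 on v) has dimensions [L^3 M T^-4], which does not match.
With exponent 2, the RHS mv^2/r has dimensions [L M T^-2], matching the LHS.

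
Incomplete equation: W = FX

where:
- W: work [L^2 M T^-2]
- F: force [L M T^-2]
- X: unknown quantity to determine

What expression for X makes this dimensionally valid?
X = d (distance), dimensions [L]

W has dimensions [L^2 M T^-2]; the rest of the RHS (F) has dimensions [L M T^-2].
So X must have dimensions [L] — X = d (distance).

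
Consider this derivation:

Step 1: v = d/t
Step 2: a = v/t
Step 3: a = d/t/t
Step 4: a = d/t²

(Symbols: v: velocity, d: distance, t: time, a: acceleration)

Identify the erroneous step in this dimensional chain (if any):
No step introduces an error — all steps are dimensionally consistent.

Step 1: v = d/t → LHS [L T^-1], RHS [L T^-1] ✓
Step 2: a = v/t → LHS [L T^-2], RHS [L T^-2] ✓
Step 3: a = d/t/t → LHS [L T^-2], RHS [L T^-2] ✓
Step 4: a = d/t² → LHS [L T^-2], RHS [L T^-2] ✓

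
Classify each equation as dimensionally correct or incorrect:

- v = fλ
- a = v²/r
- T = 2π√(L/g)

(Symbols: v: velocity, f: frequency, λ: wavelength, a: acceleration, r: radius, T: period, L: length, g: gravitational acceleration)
Dimensionally correct: v = fλ, a = v²/r, T = 2π√(L/g)
Dimensionally incorrect: none
Ordered (correct first, then incorrect): v = fλ, a = v²/r, T = 2π√(L/g)

- v = fλ: LHS [L T^-1], RHS [L T^-1] → correct ✓
- a = v²/r: LHS [L T^-2], RHS [L T^-2] → correct ✓
- T = 2π√(L/g): LHS [T], RHS [T] → correct ✓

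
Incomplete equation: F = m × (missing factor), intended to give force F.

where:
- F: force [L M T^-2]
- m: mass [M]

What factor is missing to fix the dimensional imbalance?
a (acceleration), dimensions [L T^-2]

F has dimensions [L M T^-2] and m has dimensions [M].
The missing factor must have dimensions [L M T^-2] / [M] = [L T^-2], i.e. acceleration (a).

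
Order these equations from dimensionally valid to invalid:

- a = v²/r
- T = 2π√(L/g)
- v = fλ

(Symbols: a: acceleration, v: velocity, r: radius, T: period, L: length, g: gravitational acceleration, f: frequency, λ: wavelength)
Dimensionally correct: a = v²/r, T = 2π√(L/g), v = fλ
Dimensionally incorrect: none
Ordered (correct first, then incorrect): a = v²/r, T = 2π√(L/g), v = fλ

- a = v²/r: LHS [L T^-2], RHS [L T^-2] → correct ✓
- T = 2π√(L/g): LHS [T], RHS [T] → correct ✓
- v = fλ: LHS [L T^-1], RHS [L T^-1] → correct ✓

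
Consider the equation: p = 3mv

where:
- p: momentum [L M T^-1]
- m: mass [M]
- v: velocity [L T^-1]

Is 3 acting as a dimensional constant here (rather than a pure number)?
No

p has dimensions [L M T^-1] and mv already has dimensions [L M T^-1], so the equation balances without 3 contributing any dimensions. 3 is a pure (dimensionless) number; changing or removing it would not affect dimensional consistency.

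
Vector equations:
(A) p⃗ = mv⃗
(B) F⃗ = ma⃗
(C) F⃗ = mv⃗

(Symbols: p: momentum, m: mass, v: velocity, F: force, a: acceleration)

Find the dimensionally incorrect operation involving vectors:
(C) F⃗ = mv⃗

(A) p⃗ = mv⃗: LHS [L M T^-1], RHS [L M T^-1] ✓ — mass (scalar) times velocity (vector)
(B) F⃗ = ma⃗: LHS [L M T^-2], RHS [L M T^-2] ✓ — Force and acceleration are vectors, mass is a scalar
(C) F⃗ = mv⃗: LHS [L M T^-2], RHS [L M T^-1] ✗ — mass times velocity is momentum, not force; should be ma⃗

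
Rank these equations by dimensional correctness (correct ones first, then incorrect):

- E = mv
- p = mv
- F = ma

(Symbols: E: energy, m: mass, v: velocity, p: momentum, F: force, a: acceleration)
Dimensionally correct: p = mv, F = ma
Dimensionally incorrect: E = mv
Ordered (correct first, then incorrect): p = mv, F = ma, E = mv

- E = mv: LHS [L^2 M T^-2], RHS [L M T^-1] → incorrect ✗
- p = mv: LHS [L M T^-1], RHS [L M T^-1] → correct ✓
- F = ma: LHS [L M T^-2], RHS [L M T^-2] → correct ✓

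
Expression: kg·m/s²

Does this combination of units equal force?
Yes

The expression kg·m/s² has dimensions [L M T^-2], which is exactly force [L M T^-2].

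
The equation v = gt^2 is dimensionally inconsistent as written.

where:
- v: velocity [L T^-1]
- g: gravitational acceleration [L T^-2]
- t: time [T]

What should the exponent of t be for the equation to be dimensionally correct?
The exponent of t should be 1: v = gt

The LHS v has dimensions [L T^-1]; t has dimensions [T].
As written, the RHS gt^2 (exponent 2 on t) has dimensions [L], which does not match.
With exponent 1, the RHS gt has dimensions [L T^-1], matching the LHS.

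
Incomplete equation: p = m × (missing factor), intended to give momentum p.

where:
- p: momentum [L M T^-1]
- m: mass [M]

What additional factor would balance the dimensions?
v (velocity), dimensions [L T^-1]

p has dimensions [L M T^-1] and m has dimensions [M].
The missing factor must have dimensions [L M T^-1] / [M] = [L T^-1], i.e. velocity (v).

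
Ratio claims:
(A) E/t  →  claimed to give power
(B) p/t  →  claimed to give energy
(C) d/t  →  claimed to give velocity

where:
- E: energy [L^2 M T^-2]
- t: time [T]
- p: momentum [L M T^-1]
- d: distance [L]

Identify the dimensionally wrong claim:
(B) p/t does not give energy

(A) E/t: [L^2 M T^-3] = power [L^2 M T^-3] ✓
(B) p/t: [L M T^-2] ≠ energy [L^2 M T^-2] ✗
(C) d/t: [L T^-1] = velocity [L T^-1] ✓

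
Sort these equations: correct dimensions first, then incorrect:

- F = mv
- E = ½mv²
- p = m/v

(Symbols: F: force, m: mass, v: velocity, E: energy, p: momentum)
Dimensionally correct: E = ½mv²
Dimensionally incorrect: F = mv, p = m/v
Ordered (correct first, then incorrect): E = ½mv², F = mv, p = m/v

- F = mv: LHS [L M T^-2], RHS [L M T^-1] → incorrect ✗
- E = ½mv²: LHS [L^2 M T^-2], RHS [L^2 M T^-2] → correct ✓
- p = m/v: LHS [L M T^-1], RHS [L^-1 M T] → incorrect ✗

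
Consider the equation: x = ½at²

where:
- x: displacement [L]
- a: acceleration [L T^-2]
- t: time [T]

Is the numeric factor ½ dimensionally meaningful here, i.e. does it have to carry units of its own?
No

x has dimensions [L] and at² already has dimensions [L], so the equation balances without ½ contributing any dimensions. ½ is a pure (dimensionless) number; changing or removing it would not affect dimensional consistency.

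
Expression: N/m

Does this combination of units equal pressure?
No

The expression N/m has dimensions [M T^-2], but pressure has dimensions [L^-1 M T^-2].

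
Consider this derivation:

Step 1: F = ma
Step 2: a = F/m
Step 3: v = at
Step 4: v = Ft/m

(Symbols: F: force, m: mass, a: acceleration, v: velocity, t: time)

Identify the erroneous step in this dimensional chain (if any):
No step introduces an error — all steps are dimensionally consistent.

Step 1: F = ma → LHS [L M T^-2], RHS [L M T^-2] ✓
Step 2: a = F/m → LHS [L T^-2], RHS [L T^-2] ✓
Step 3: v = at → LHS [L T^-1], RHS [L T^-1] ✓
Step 4: v = Ft/m → LHS [L T^-1], RHS [L T^-1] ✓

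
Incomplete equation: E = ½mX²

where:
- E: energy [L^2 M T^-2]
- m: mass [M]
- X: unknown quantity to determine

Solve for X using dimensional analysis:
X = v (velocity), dimensions [L T^-1]

E has dimensions [L^2 M T^-2]; the rest of the RHS (½m) has dimensions [M].
So X² must have dimensions [L^2 T^-2], i.e. X has dimensions [L T^-1] — X = v (velocity).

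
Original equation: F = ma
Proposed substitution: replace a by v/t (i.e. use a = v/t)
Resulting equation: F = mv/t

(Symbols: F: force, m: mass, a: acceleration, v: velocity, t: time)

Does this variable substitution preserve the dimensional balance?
Yes

[a] = [L T^-2] and [v/t] = [L T^-2]. These match, so the substitution replaces a quantity by one of the same dimensions and the result F = mv/t has LHS [L M T^-2] vs RHS [L M T^-2] — still consistent.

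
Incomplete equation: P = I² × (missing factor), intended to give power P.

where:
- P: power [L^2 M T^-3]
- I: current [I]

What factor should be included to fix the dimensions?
R (resistance), dimensions [I^-2 L^2 M T^-3]

P has dimensions [L^2 M T^-3] and I² has dimensions [I^2].
The missing factor must have dimensions [L^2 M T^-3] / [I^2] = [I^-2 L^2 M T^-3], i.e. resistance (R).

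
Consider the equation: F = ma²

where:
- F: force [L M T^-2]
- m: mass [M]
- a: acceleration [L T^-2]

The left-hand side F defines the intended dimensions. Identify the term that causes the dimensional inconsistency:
The right-hand side term ma²

F has dimensions [L M T^-2], but ma² has dimensions [L^2 M T^-4], so the term ma² is dimensionally wrong for F.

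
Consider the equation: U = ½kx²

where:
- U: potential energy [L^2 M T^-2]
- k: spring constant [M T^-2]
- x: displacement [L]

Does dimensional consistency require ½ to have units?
No

U has dimensions [L^2 M T^-2] and kx² already has dimensions [L^2 M T^-2], so the equation balances without ½ contributing any dimensions. ½ is a pure (dimensionless) number; changing or removing it would not affect dimensional consistency.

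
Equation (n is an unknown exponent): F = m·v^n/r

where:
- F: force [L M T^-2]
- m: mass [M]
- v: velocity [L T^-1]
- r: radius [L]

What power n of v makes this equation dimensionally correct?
n = 2

F has dimensions [L M T^-2]; v has dimensions [L T^-1].
The rest of the RHS has dimensions [L^-1 M], so v^n must supply [L^2 T^-2].
With n = 2: m·v^2/r has dimensions [L M T^-2], matching the LHS ✓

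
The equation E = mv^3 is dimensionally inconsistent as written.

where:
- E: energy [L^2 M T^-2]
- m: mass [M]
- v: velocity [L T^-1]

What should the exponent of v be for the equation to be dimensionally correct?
The exponent of v should be 2: E = mv^2

The LHS E has dimensions [L^2 M T^-2]; v has dimensions [L T^-1].
As written, the RHS mv^3 (exponent 3 on v) has dimensions [L^3 M T^-3], which does not match.
With exponent 2, the RHS mv^2 has dimensions [L^2 M T^-2], matching the LHS.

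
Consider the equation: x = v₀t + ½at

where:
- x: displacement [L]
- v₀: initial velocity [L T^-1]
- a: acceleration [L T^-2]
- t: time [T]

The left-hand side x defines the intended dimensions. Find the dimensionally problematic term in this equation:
The term ½at

Checking each RHS term against the LHS:
- v₀t: [L] — matches x [L] ✓
- ½at: [L T^-1] — does NOT match x [L] ✗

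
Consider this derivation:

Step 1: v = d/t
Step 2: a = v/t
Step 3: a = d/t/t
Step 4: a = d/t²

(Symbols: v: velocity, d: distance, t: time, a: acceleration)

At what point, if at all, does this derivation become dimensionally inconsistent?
No step introduces an error — all steps are dimensionally consistent.

Step 1: v = d/t → LHS [L T^-1], RHS [L T^-1] ✓
Step 2: a = v/t → LHS [L T^-2], RHS [L T^-2] ✓
Step 3: a = d/t/t → LHS [L T^-2], RHS [L T^-2] ✓
Step 4: a = d/t² → LHS [L T^-2], RHS [L T^-2] ✓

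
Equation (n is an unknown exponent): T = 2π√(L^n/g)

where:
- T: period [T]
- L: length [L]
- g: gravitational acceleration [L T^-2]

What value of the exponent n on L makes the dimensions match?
n = 1

T has dimensions [T]; L has dimensions [L].
With n = 1: 2π√(L^1/g) has dimensions [T], matching the LHS ✓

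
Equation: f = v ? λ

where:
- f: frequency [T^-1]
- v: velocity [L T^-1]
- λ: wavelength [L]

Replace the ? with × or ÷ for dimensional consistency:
division (÷): f = v ÷ λ

f [T^-1]; v [L T^-1]; λ [L].
v × λ → [L^2 T^-1] ✗
v ÷ λ → [T^-1] ✓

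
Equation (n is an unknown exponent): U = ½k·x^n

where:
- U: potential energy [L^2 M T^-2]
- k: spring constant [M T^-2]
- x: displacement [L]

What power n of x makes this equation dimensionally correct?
n = 2

U has dimensions [L^2 M T^-2]; x has dimensions [L].
The rest of the RHS has dimensions [M T^-2], so x^n must supply [L^2].
With n = 2: ½k·x^2 has dimensions [L^2 M T^-2], matching the LHS ✓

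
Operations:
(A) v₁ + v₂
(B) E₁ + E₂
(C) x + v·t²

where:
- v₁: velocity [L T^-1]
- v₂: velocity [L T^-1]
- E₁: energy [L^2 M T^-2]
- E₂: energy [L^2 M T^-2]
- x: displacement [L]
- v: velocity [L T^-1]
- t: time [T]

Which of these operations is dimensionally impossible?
(C) x + v·t²

(A) v₁ + v₂: v₁ [L T^-1] and v₂ [L T^-1] — same dimensions ✓
(B) E₁ + E₂: E₁ [L^2 M T^-2] and E₂ [L^2 M T^-2] — same dimensions ✓
(C) x + v·t²: x [L] and v·t² [L T] — different dimensions cannot be added/subtracted ✗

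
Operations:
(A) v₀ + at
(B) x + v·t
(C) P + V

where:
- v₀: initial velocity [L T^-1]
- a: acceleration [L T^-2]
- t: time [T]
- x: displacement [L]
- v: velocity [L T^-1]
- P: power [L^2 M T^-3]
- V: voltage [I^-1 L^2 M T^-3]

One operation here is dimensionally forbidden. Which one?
(C) P + V

(A) v₀ + at: v₀ [L T^-1] and at [L T^-1] — same dimensions ✓
(B) x + v·t: x [L] and v·t [L] — same dimensions ✓
(C) P + V: P [L^2 M T^-3] and V [I^-1 L^2 M T^-3] — different dimensions cannot be added/subtracted ✗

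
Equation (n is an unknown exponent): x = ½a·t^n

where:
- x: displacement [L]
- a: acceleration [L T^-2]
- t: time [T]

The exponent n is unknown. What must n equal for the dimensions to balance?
n = 2

x has dimensions [L]; t has dimensions [T].
The rest of the RHS has dimensions [L T^-2], so t^n must supply [T^2].
With n = 2: ½a·t^2 has dimensions [L], matching the LHS ✓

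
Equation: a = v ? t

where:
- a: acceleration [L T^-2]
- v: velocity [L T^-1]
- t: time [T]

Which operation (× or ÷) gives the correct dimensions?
division (÷): a = v ÷ t

a [L T^-2]; v [L T^-1]; t [T].
v × t → [L] ✗
v ÷ t → [L T^-2] ✓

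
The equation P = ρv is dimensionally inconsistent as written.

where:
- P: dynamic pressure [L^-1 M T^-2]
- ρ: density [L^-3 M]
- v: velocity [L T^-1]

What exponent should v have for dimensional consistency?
The exponent of v should be 2: P = ρv^2

The LHS P has dimensions [L^-1 M T^-2]; v has dimensions [L T^-1].
As written, the RHS ρv (exponent 1 on v) has dimensions [L^-2 M T^-1], which does not match.
With exponent 2, the RHS ρv^2 has dimensions [L^-1 M T^-2], matching the LHS.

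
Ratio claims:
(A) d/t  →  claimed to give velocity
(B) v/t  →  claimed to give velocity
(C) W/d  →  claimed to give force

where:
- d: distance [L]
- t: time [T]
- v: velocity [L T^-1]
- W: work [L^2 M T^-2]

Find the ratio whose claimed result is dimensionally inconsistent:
(B) v/t does not give velocity

(A) d/t: [L T^-1] = velocity [L T^-1] ✓
(B) v/t: [L T^-2] ≠ velocity [L T^-1] ✗
(C) W/d: [L M T^-2] = force [L M T^-2] ✓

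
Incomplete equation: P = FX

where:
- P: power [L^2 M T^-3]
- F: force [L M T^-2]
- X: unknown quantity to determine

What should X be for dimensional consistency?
X = v (velocity), dimensions [L T^-1]

P has dimensions [L^2 M T^-3]; the rest of the RHS (F) has dimensions [L M T^-2].
So X must have dimensions [L T^-1] — X = v (velocity).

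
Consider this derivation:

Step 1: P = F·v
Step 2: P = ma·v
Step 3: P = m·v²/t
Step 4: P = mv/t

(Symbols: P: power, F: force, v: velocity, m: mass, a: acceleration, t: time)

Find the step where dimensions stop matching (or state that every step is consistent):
Step 4

Step 1: P = F·v → LHS [L^2 M T^-3], RHS [L^2 M T^-3] ✓
Step 2: P = ma·v → LHS [L^2 M T^-3], RHS [L^2 M T^-3] ✓
Step 3: P = m·v²/t → LHS [L^2 M T^-3], RHS [L^2 M T^-3] ✓
Step 4: P = mv/t → LHS [L^2 M T^-3], RHS [L M T^-2] ✗

The first dimensional inconsistency appears in step 4: P = mv/t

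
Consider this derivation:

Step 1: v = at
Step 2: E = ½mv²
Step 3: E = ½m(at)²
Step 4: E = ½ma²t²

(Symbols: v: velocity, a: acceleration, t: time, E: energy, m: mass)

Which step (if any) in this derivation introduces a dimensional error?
No step introduces an error — all steps are dimensionally consistent.

Step 1: v = at → LHS [L T^-1], RHS [L T^-1] ✓
Step 2: E = ½mv² → LHS [L^2 M T^-2], RHS [L^2 M T^-2] ✓
Step 3: E = ½m(at)² → LHS [L^2 M T^-2], RHS [L^2 M T^-2] ✓
Step 4: E = ½ma²t² → LHS [L^2 M T^-2], RHS [L^2 M T^-2] ✓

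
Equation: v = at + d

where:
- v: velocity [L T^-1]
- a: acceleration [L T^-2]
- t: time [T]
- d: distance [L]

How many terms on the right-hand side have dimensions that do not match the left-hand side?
1

LHS v: [L T^-1]
- at: [L T^-1] ✓
- d: [L] ✗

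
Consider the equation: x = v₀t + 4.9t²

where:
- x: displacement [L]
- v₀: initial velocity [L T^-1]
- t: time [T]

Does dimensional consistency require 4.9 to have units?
Yes

x has dimensions [L], while t² alone has dimensions [T^2]. For the equation to balance, the factor 4.9 must carry dimensions [L T^-2] — it is a dimensional constant (a numerical value of a physical quantity with its units suppressed), not a pure number.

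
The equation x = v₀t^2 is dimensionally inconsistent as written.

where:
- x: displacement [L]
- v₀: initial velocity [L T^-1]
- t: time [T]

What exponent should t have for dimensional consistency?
The exponent of t should be 1: x = v₀t

The LHS x has dimensions [L]; t has dimensions [T].
As written, the RHS v₀t^2 (exponent 2 on t) has dimensions [L T], which does not match.
With exponent 1, the RHS v₀t has dimensions [L], matching the LHS.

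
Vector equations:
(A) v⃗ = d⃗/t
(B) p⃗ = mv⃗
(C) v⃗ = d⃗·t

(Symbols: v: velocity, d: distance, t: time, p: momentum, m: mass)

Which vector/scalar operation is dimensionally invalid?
(C) v⃗ = d⃗·t

(A) v⃗ = d⃗/t: LHS [L T^-1], RHS [L T^-1] ✓ — displacement (vector) divided by time (scalar)
(B) p⃗ = mv⃗: LHS [L M T^-1], RHS [L M T^-1] ✓ — mass (scalar) times velocity (vector)
(C) v⃗ = d⃗·t: LHS [L T^-1], RHS [L T] ✗ — velocity is displacement per time; should be d⃗/t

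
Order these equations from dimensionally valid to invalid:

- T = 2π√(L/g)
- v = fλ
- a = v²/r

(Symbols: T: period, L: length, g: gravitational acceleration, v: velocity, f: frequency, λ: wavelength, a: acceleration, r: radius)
Dimensionally correct: T = 2π√(L/g), v = fλ, a = v²/r
Dimensionally incorrect: none
Ordered (correct first, then incorrect): T = 2π√(L/g), v = fλ, a = v²/r

- T = 2π√(L/g): LHS [T], RHS [T] → correct ✓
- v = fλ: LHS [L T^-1], RHS [L T^-1] → correct ✓
- a = v²/r: LHS [L T^-2], RHS [L T^-2] → correct ✓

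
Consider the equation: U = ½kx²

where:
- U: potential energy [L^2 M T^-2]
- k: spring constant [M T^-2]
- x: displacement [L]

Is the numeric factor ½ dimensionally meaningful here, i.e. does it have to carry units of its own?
No

U has dimensions [L^2 M T^-2] and kx² already has dimensions [L^2 M T^-2], so the equation balances without ½ contributing any dimensions. ½ is a pure (dimensionless) number; changing or removing it would not affect dimensional consistency.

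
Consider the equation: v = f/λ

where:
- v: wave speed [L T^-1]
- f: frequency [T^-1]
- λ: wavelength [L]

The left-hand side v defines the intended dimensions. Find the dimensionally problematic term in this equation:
The right-hand side term f/λ

v has dimensions [L T^-1], but f/λ has dimensions [L^-1 T^-1], so the term f/λ is dimensionally wrong for v.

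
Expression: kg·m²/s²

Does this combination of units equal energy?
Yes

The expression kg·m²/s² has dimensions [L^2 M T^-2], which is exactly energy [L^2 M T^-2].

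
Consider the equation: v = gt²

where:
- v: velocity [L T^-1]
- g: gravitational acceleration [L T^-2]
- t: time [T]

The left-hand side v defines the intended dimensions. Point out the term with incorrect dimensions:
The right-hand side term gt²

v has dimensions [L T^-1], but gt² has dimensions [L], so the term gt² is dimensionally wrong for v.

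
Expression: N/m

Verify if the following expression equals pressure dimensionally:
No

The expression N/m has dimensions [M T^-2], but pressure has dimensions [L^-1 M T^-2].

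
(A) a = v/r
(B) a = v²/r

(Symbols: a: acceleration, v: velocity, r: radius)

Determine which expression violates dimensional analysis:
(A)

(A) a = v/r: LHS [L T^-2], RHS [T^-1] ✗
(B) a = v²/r: LHS [L T^-2], RHS [L T^-2] ✓

Expression (A) a = v/r is dimensionally incorrect.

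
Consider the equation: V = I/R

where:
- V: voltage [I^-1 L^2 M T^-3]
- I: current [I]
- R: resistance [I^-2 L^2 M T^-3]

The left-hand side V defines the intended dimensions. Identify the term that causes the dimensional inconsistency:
The right-hand side term I/R

V has dimensions [I^-1 L^2 M T^-3], but I/R has dimensions [I^3 L^-2 M^-1 T^3], so the term I/R is dimensionally wrong for V.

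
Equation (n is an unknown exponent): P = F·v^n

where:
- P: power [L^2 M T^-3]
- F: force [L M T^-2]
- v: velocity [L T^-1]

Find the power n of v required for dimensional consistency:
n = 1

P has dimensions [L^2 M T^-3]; v has dimensions [L T^-1].
The rest of the RHS has dimensions [L M T^-2], so v^n must supply [L T^-1].
With n = 1: F·v^1 has dimensions [L^2 M T^-3], matching the LHS ✓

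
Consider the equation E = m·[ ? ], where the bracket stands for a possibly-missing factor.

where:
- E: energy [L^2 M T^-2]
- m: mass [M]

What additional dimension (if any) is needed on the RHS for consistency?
[L^2 T^-2] — velocity squared (e.g. v²)

E has dimensions [L^2 M T^-2]; m has dimensions [M].
The bracketed factor must supply [L^2 M T^-2] / [M] = [L^2 T^-2].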